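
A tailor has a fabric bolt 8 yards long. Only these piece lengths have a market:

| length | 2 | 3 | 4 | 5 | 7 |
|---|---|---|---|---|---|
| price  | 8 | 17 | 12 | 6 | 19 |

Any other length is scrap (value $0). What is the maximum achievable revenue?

42

Let best[k] be the best obtainable value from length k. For each k, try every first piece i and keep the best of price[i] + best[k−i].
best[1] = 0
best[2] = 8
best[3] = 17
best[4] = 17
best[5] = 25  (first piece 2, then best[3]=17)
best[6] = 34  (first piece 3, then best[3]=17)
best[7] = 34
best[8] = 42  (first piece 2, then best[6]=34)
One optimal cutting: 3 + 3 + 2 → $42.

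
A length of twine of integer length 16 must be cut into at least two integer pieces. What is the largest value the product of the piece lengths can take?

324

Define P[k] = max over 1≤i<k of i · max(k−i, P[k−i]); the inner max lets the remainder stay uncut if that's better.
P[2] = 1*max(1,0) = 1*1 = 1
P[3] = max(1*2, 2*1) = 2
P[4] = max(1*3, 2*2, 3*1) = 4
P[5] = max(1*4, 2*3, 3*2, 4*1) = 6
P[6] = max(1*6, 2*4, 3*3, 4*2, 5*1) = 9
P[7] = max(1*9, 2*6, 3*4, 4*3, 5*2, 6*1) = 12
P[8] = max(1*12, 2*9, 3*6, …, 6*2, 7*1) = 18
P[9] = max(1*18, 2*12, 3*9, …, 7*2, 8*1) = 27
P[10] = max(1*27, 2*18, 3*12, …, 8*2, 9*1) = 36
P[11] = max(1*36, 2*27, 3*18, …, 9*2, 10*1) = 54
P[12] = max(1*54, 2*36, 3*27, …, 10*2, 11*1) = 81
P[13] = max(1*81, 2*54, 3*36, …, 11*2, 12*1) = 108
P[14] = max(1*108, 2*81, 3*54, …, 12*2, 13*1) = 162
P[15] = max(1*162, 2*108, 3*81, …, 13*2, 14*1) = 243
P[16] = max(1*243, 2*162, 3*108, …, 14*2, 15*1) = 324
One optimal split: 3 + 3 + 3 + 3 + 2 + 2; product 3*3*3*3*2*2 = 324.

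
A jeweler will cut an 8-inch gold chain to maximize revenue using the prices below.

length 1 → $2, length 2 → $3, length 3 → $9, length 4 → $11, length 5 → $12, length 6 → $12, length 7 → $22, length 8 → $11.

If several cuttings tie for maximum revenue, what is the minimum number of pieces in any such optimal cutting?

2

Build r[k] bottom-up: r[k] = max over allowed piece i of (p[i] + r[k−i]).
r[1] = 2
r[2] = 4  (first piece 1, then r[1]=2)
r[3] = 9
r[4] = 11  (first piece 1, then r[3]=9)
r[5] = 13  (first piece 1, then r[4]=11)
r[6] = 18  (first piece 3, then r[3]=9)
r[7] = 22
r[8] = 24  (first piece 1, then r[7]=22)
Maximum revenue is $24.
Now minimize piece count subject to staying optimal: for each k, pieces[k] = 1 + min over i with p[i]+r[k−i]=r[k] of pieces[k−i].
pieces[5] = 2
pieces[6] = 2
pieces[7] = 1
pieces[8] = 2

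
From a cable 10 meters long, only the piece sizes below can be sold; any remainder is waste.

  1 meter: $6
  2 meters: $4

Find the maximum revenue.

60

Let f[k] be the best obtainable value from length k. For each k, try every first piece i and keep the best of price[i] + f[k−i].
f[1] = 6
f[2] = max(6+6, 4+0) = 12
f[3] = max(6+12, 4+6) = 18
f[4] = max(6+18, 4+12) = 24
f[5] = max(6+24, 4+18) = 30
f[6] = max(6+30, 4+24) = 36
f[7] = max(6+36, 4+30) = 42
f[8] = max(6+42, 4+36) = 48
f[9] = max(6+48, 4+42) = 54
f[10] = max(6+54, 4+48) = 60
One optimal cutting: 1 + 1 + 1 + 1 + 1 + 1 + 1 + 1 + 1 + 1 → $60.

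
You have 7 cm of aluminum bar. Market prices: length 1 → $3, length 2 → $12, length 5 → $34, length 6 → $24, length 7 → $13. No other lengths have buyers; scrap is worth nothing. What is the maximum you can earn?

46

Let f[k] be the best obtainable value from length k. For each k, try every first piece i and keep the best of price[i] + f[k−i].
f[1] = 3
f[2] = max(3+3, 12+0) = 12
f[3] = max(3+12, 12+3) = 15
f[4] = max(3+15, 12+12) = 24
f[5] = max(3+24, 12+15, 34+0) = 34
f[6] = max(3+34, 12+24, 34+3, 24+0) = 37
f[7] = max(3+37, 12+34, 34+12, 24+3, 13+0) = 46
One optimal cutting: 5 + 2 → $46.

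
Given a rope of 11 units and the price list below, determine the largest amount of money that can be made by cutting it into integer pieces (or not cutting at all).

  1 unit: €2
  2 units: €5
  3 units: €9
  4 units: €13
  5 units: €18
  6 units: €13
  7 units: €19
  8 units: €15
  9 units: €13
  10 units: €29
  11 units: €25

Build best[k] bottom-up: best[k] = max over allowed piece i of (p[i] + best[k−i]).
best[1] = 2
best[2] = 5
best[3] = 9
best[4] = 13
best[5] = 18
best[6] = 20  (first piece 1, then best[5]=18)
best[7] = 23  (first piece 2, then best[5]=18)
best[8] = 27  (first piece 3, then best[5]=18)
best[9] = 31  (first piece 4, then best[5]=18)
best[10] = 36  (first piece 5, then best[5]=18)
best[11] = 38  (first piece 1, then best[10]=36)
One optimal cutting: 5 + 5 + 1 → €18 + €18 + €2 = €38.

38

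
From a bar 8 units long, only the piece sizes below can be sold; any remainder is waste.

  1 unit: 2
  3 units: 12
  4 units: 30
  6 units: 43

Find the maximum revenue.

60

Consider every possible first cut. r[k] is the best of p[i]+r[k−i] over all sellable i≤k.
r[1] = 2
r[2] = 4  (first piece 1, then r[1]=2)
r[3] = 12
r[4] = 30
r[5] = 32  (first piece 1, then r[4]=30)
r[6] = 43
r[7] = 45  (first piece 1, then r[6]=43)
r[8] = 60  (first piece 4, then r[4]=30)
One optimal cutting: 4 + 4 → 60.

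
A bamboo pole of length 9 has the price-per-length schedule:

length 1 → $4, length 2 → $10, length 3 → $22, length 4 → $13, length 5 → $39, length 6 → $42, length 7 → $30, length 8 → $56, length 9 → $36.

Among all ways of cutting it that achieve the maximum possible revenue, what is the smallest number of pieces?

Let r[k] be the best obtainable value from length k. For each k, try every first piece i and keep the best of price[i] + r[k−i].
r[1] = 4
r[2] = 10
r[3] = 22
r[4] = 26  (first piece 1, then r[3]=22)
r[5] = 39
r[6] = 44  (first piece 3, then r[3]=22)
r[7] = 49  (first piece 2, then r[5]=39)
r[8] = 61  (first piece 3, then r[5]=39)
r[9] = 66  (first piece 3, then r[6]=44)
Maximum revenue is $66.
Now minimize piece count subject to staying optimal: for each k, pieces[k] = 1 + min over i with p[i]+r[k−i]=r[k] of pieces[k−i].
pieces[6] = 2
pieces[7] = 2
pieces[8] = 2
pieces[9] = 3

3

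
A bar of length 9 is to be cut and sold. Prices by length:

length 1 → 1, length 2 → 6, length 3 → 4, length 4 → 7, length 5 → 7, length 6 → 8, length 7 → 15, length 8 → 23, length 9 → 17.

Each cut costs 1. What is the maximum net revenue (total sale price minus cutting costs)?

Build net[k] bottom-up: net[k] = max over allowed piece i of (p[i] + net[k−i]) − 1 per cut.
net[1] = 1
net[2] = 6
net[3] = 6  (first piece 1, then net[2]=6)
net[4] = 11  (first piece 2, then net[2]=6)
net[5] = 11  (first piece 1, then net[4]=11)
net[6] = 16  (first piece 2, then net[4]=11)
net[7] = 16  (first piece 1, then net[6]=16)
net[8] = 23
net[9] = 23  (first piece 1, then net[8]=23)
One optimal plan: pieces 8 + 1 (1 cut) → 24 − 1 = 23.

23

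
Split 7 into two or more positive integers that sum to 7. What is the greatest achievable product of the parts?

Define f[k] = max over 1≤i<k of i · max(k−i, f[k−i]); the inner max lets the remainder stay uncut if that's better.
f[2] = 1×max(1,0) = 1×1 = 1
f[3] = max(1×2, 2×1) = 2
f[4] = max(1×3, 2×2, 3×1) = 4
f[5] = max(1×4, 2×3, 3×2, 4×1) = 6
f[6] = max(1×6, 2×4, 3×3, 4×2, 5×1) = 9
f[7] = max(1×9, 2×6, 3×4, 4×3, 5×2, 6×1) = 12
One optimal split: 3 + 2 + 2; product 3×2×2 = 12.

12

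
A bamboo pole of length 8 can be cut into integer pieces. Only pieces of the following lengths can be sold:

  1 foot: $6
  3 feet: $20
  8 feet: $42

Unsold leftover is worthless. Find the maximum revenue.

Consider every possible first cut. r[k] is the best of p[i]+r[k−i] over all sellable i≤k.
r[1] = 6
r[2] = 12  (first piece 1, then r[1]=6)
r[3] = max(6+12, 20+0) = 20
r[4] = max(6+20, 20+6) = 26
r[5] = max(6+26, 20+12) = 32
r[6] = max(6+32, 20+20) = 40
r[7] = max(6+40, 20+26) = 46
r[8] = max(6+46, 20+32, 42+0) = 52
One optimal cutting: 3 + 3 + 1 + 1 → $52.

52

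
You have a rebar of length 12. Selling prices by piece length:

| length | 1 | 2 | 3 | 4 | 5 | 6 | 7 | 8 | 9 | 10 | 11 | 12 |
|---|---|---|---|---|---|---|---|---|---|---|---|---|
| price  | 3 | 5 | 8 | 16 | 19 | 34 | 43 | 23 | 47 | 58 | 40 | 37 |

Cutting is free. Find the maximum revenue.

Consider every possible first cut. r[k] is the best of p[i]+r[k−i] over all sellable i≤k.
r[1] = 3
r[2] = max(3+3, 5+0) = 6
r[3] = max(3+6, 5+3, 8+0) = 9
r[4] = max(3+9, 5+6, 8+3, 16+0) = 16
r[5] = max(3+16, 5+9, 8+6, 16+3, 19+0) = 19
r[6] = max(3+19, 5+16, 8+9, 16+6, 19+3, 34+0) = 34
r[7] = max(3+34, 5+19, 8+16, …, 34+3, 43+0) = 43
r[8] = max(3+43, 5+34, 8+19, …, 43+3, 23+0) = 46
r[9] = max(3+46, 5+43, 8+34, …, 23+3, 47+0) = 49
r[10] = max(3+49, 5+46, 8+43, …, 47+3, 58+0) = 58
r[11] = max(3+58, 5+49, 8+46, …, 58+3, 40+0) = 61
r[12] = max(3+61, 5+58, 8+49, …, 40+3, 37+0) = 68
One optimal cutting: 6 + 6 → ₹34 + ₹34 = ₹68.

68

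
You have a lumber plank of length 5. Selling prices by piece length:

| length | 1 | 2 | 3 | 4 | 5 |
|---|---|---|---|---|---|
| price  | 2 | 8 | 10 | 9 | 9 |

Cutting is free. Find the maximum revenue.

18

Consider every possible first cut. R[k] is the best of p[i]+R[k−i] over all sellable i≤k.
R[1] = 2
R[2] = 8
R[3] = 10  (first piece 1, then R[2]=8)
R[4] = 16  (first piece 2, then R[2]=8)
R[5] = 18  (first piece 1, then R[4]=16)
One optimal cutting: 2 + 2 + 1 → $8 + $8 + $2 = $18.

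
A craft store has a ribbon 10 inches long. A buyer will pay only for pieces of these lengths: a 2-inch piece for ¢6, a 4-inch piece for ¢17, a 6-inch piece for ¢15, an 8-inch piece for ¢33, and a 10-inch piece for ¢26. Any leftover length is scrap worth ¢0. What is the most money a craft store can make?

Consider every possible first cut. r[k] is the best of p[i]+r[k−i] over all sellable i≤k.
r[1] = 0
r[2] = 6
r[3] = 6
r[4] = max(6+6, 17+0) = 17
r[5] = max(6+6, 17+0) = 17
r[6] = max(6+17, 17+6, 15+0) = 23
r[7] = max(6+17, 17+6, 15+0) = 23
r[8] = max(6+23, 17+17, 15+6, 33+0) = 34
r[9] = max(6+23, 17+17, 15+6, 33+0) = 34
r[10] = max(6+34, 17+23, 15+17, 33+6, 26+0) = 40
One optimal cutting: 4 + 4 + 2 → ¢40.

40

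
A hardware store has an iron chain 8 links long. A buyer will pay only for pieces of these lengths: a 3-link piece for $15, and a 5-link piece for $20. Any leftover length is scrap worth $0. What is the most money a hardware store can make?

Consider every possible first cut. r[k] is the best of p[i]+r[k−i] over all sellable i≤k.
r[1] = 0
r[2] = 0
r[3] = 15
r[4] = 15
r[5] = max(15+0, 20+0) = 20
r[6] = max(15+15, 20+0) = 30
r[7] = max(15+15, 20+0) = 30
r[8] = max(15+20, 20+15) = 35
One optimal cutting: 5 + 3 → $35.

35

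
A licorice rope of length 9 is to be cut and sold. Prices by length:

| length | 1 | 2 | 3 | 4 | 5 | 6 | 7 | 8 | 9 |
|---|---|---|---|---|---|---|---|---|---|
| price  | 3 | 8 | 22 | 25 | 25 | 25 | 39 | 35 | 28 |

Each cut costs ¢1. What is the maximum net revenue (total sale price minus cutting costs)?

Consider every possible first cut. net[k] is the best of p[i]+net[k−i] over all sellable i≤k, charging 1 whenever i<k.
net[1] = 3
net[2] = max(3+3-1, 8+0) = 8
net[3] = max(3+8-1, 8+3-1, 22+0) = 22
net[4] = max(3+22-1, 8+8-1, 22+3-1, 25+0) = 25
net[5] = max(3+25-1, 8+22-1, 22+8-1, 25+3-1, 25+0) = 29
net[6] = max(3+29-1, 8+25-1, 22+22-1, 25+8-1, 25+3-1, 25+0) = 43
net[7] = max(3+43-1, 8+29-1, 22+25-1, …, 25+3-1, 39+0) = 46
net[8] = max(3+46-1, 8+43-1, 22+29-1, …, 39+3-1, 35+0) = 50
net[9] = max(3+50-1, 8+46-1, 22+43-1, …, 35+3-1, 28+0) = 64
One optimal plan: pieces 3 + 3 + 3 (2 cuts) → ¢66 − ¢2 = ¢64.

64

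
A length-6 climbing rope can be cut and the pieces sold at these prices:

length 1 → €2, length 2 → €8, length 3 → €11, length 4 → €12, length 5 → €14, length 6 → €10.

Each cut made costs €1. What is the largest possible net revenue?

22

Let r[k] be the best obtainable value from length k. For each k, try every first piece i and keep the best of price[i] + r[k−i] minus the 1 cut fee when i<k.
r[1] = 2
r[2] = 8
r[3] = 11
r[4] = 15  (first piece 2, then r[2]=8)
r[5] = 18  (first piece 2, then r[3]=11)
r[6] = 22  (first piece 2, then r[4]=15)
One optimal plan: pieces 2 + 2 + 2 (2 cuts) → €24 − €2 = €22.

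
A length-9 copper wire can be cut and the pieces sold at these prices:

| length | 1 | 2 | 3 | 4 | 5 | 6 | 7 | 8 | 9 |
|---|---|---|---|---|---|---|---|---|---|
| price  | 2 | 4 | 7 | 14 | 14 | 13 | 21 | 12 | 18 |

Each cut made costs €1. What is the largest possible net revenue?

28

Build r[k] bottom-up: r[k] = max over allowed piece i of (p[i] + r[k−i]) − 1 per cut.
r[1] = 2
r[2] = 4
r[3] = 7
r[4] = 14
r[5] = 15  (first piece 1, then r[4]=14)
r[6] = 17  (first piece 2, then r[4]=14)
r[7] = 21
r[8] = 27  (first piece 4, then r[4]=14)
r[9] = 28  (first piece 1, then r[8]=27)
One optimal plan: pieces 4 + 4 + 1 (2 cuts) → €30 − €2 = €28.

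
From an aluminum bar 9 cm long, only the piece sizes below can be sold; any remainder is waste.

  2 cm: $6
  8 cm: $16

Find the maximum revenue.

Let r[k] be the best obtainable value from length k. For each k, try every first piece i and keep the best of price[i] + r[k−i].
r[1] = 0
r[2] = 6
r[3] = 6
r[4] = 12  (first piece 2, then r[2]=6)
r[5] = 12
r[6] = 18  (first piece 2, then r[4]=12)
r[7] = 18
r[8] = max(6+18, 16+0) = 24
r[9] = max(6+18, 16+0) = 24
One optimal cutting: pieces 2 + 2 + 2 + 2 with 1 cm of scrap → $24.

24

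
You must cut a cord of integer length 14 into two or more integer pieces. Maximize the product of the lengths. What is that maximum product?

Define prod[k] = max over 1≤i<k of i · max(k−i, prod[k−i]); the inner max lets the remainder stay uncut if that's better.
Small cases: prod[2]=1, prod[3]=2, prod[4]=4, prod[5]=6, prod[6]=9, prod[7]=12, prod[8]=18.
prod[9] = 3·max(6,9) = 3·9 = 27
prod[10] = 2·max(8,18) = 2·18 = 36
prod[11] = 2·max(9,27) = 2·27 = 54
prod[12] = 3·max(9,27) = 3·27 = 81
prod[13] = 2·max(11,54) = 2·54 = 108
prod[14] = 2·max(12,81) = 2·81 = 162
One optimal split: 3 + 3 + 3 + 3 + 2; product 3·3·3·3·2 = 162.

162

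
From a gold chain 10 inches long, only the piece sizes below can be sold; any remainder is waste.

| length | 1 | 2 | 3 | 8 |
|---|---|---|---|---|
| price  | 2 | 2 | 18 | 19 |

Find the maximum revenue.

Let f[k] be the best obtainable value from length k. For each k, try every first piece i and keep the best of price[i] + f[k−i].
f[1] = 2
f[2] = 4  (first piece 1, then f[1]=2)
f[3] = 18
f[4] = 20  (first piece 1, then f[3]=18)
f[5] = 22  (first piece 1, then f[4]=20)
f[6] = 36  (first piece 3, then f[3]=18)
f[7] = 38  (first piece 1, then f[6]=36)
f[8] = 40  (first piece 1, then f[7]=38)
f[9] = 54  (first piece 3, then f[6]=36)
f[10] = 56  (first piece 1, then f[9]=54)
One optimal cutting: 3 + 3 + 3 + 1 → $56.

56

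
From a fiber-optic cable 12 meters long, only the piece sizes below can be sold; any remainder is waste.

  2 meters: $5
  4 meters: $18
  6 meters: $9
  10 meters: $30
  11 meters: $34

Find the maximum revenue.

Consider every possible first cut. best[k] is the best of p[i]+best[k−i] over all sellable i≤k.
best[1] = 0
best[2] = 5
best[3] = 5
best[4] = max(5+5, 18+0) = 18
best[5] = max(5+5, 18+0) = 18
best[6] = max(5+18, 18+5, 9+0) = 23
best[7] = max(5+18, 18+5, 9+0) = 23
best[8] = max(5+23, 18+18, 9+5) = 36
best[9] = max(5+23, 18+18, 9+5) = 36
best[10] = max(5+36, 18+23, 9+18, 30+0) = 41
best[11] = max(5+36, 18+23, 9+18, 30+0, 34+0) = 41
best[12] = max(5+41, 18+36, 9+23, 30+5, 34+0) = 54
One optimal cutting: 4 + 4 + 4 → $54.

54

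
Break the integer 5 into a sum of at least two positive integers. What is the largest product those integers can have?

Let m[k] be the best product for length k (with at least one cut). For each first piece i, the rest contributes max(k−i, m[k−i]).
m[2] = 1·max(1,0) = 1·1 = 1
m[3] = 1·max(2,1) = 1·2 = 2
m[4] = 2·max(2,1) = 2·2 = 4
m[5] = 2·max(3,2) = 2·3 = 6
One optimal split: 3 + 2; product 3·2 = 6.

6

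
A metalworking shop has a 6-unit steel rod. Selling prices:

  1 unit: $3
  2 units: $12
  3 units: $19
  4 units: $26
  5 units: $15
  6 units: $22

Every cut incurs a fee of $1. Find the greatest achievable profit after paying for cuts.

Let v[k] be the best obtainable value from length k. For each k, try every first piece i and keep the best of price[i] + v[k−i] minus the 1 cut fee when i<k.
v[1] = 3
v[2] = max(3+3-1, 12+0) = 12
v[3] = max(3+12-1, 12+3-1, 19+0) = 19
v[4] = max(3+19-1, 12+12-1, 19+3-1, 26+0) = 26
v[5] = max(3+26-1, 12+19-1, 19+12-1, 26+3-1, 15+0) = 30
v[6] = max(3+30-1, 12+26-1, 19+19-1, 26+12-1, 15+3-1, 22+0) = 37
One optimal plan: pieces 4 + 2 (1 cut) → $38 − $1 = $37.

37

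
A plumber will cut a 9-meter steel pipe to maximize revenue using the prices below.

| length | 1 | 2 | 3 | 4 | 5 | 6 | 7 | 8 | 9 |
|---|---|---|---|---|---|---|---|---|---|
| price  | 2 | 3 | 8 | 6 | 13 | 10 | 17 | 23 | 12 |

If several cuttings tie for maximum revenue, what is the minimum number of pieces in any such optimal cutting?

Build r[k] bottom-up: r[k] = max over allowed piece i of (p[i] + r[k−i]).
r[1] = 2
r[2] = 4  (first piece 1, then r[1]=2)
r[3] = 8
r[4] = 10  (first piece 1, then r[3]=8)
r[5] = 13
r[6] = 16  (first piece 3, then r[3]=8)
r[7] = 18  (first piece 1, then r[6]=16)
r[8] = 23
r[9] = 25  (first piece 1, then r[8]=23)
Maximum revenue is $25.
Now minimize piece count subject to staying optimal: for each k, pieces[k] = 1 + min over i with p[i]+r[k−i]=r[k] of pieces[k−i].
pieces[6] = 2
pieces[7] = 3
pieces[8] = 1
pieces[9] = 2

2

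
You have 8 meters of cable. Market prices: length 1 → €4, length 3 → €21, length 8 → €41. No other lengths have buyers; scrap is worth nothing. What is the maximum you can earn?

50

Let r[k] be the best obtainable value from length k. For each k, try every first piece i and keep the best of price[i] + r[k−i].
r[1] = 4
r[2] = 8  (first piece 1, then r[1]=4)
r[3] = 21
r[4] = 25  (first piece 1, then r[3]=21)
r[5] = 29  (first piece 1, then r[4]=25)
r[6] = 42  (first piece 3, then r[3]=21)
r[7] = 46  (first piece 1, then r[6]=42)
r[8] = 50  (first piece 1, then r[7]=46)
One optimal cutting: 3 + 3 + 1 + 1 → €50.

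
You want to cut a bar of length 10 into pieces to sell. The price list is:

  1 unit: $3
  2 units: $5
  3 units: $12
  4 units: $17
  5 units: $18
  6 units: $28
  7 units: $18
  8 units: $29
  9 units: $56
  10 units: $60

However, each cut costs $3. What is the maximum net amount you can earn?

Consider every possible first cut. r[k] is the best of p[i]+r[k−i] over all sellable i≤k, charging 3 whenever i<k.
r[1] = 3
r[2] = max(3+3-3, 5+0) = 5
r[3] = max(3+5-3, 5+3-3, 12+0) = 12
r[4] = max(3+12-3, 5+5-3, 12+3-3, 17+0) = 17
r[5] = max(3+17-3, 5+12-3, 12+5-3, 17+3-3, 18+0) = 18
r[6] = max(3+18-3, 5+17-3, 12+12-3, 17+5-3, 18+3-3, 28+0) = 28
r[7] = max(3+28-3, 5+18-3, 12+17-3, …, 28+3-3, 18+0) = 28
r[8] = max(3+28-3, 5+28-3, 12+18-3, …, 18+3-3, 29+0) = 31
r[9] = max(3+31-3, 5+28-3, 12+28-3, …, 29+3-3, 56+0) = 56
r[10] = max(3+56-3, 5+31-3, 12+28-3, …, 56+3-3, 60+0) = 60
Best is to make no cuts and sell whole for $60.

60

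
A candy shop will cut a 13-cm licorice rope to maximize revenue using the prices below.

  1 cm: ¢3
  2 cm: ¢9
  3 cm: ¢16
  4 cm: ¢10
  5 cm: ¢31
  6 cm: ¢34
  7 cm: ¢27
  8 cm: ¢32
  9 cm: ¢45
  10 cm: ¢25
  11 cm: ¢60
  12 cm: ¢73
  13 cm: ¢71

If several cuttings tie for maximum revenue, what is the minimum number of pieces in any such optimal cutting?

3

Let r[k] be the best obtainable value from length k. For each k, try every first piece i and keep the best of price[i] + r[k−i].
r[1] = 3
r[2] = 9
r[3] = 16
r[4] = 19  (first piece 1, then r[3]=16)
r[5] = 31
r[6] = 34  (first piece 1, then r[5]=31)
r[7] = 40  (first piece 2, then r[5]=31)
r[8] = 47  (first piece 3, then r[5]=31)
r[9] = 50  (first piece 1, then r[8]=47)
r[10] = 62  (first piece 5, then r[5]=31)
r[11] = 65  (first piece 1, then r[10]=62)
r[12] = 73
r[13] = 78  (first piece 3, then r[10]=62)
Maximum revenue is ¢78.
Now minimize piece count subject to staying optimal: for each k, pieces[k] = 1 + min over i with p[i]+r[k−i]=r[k] of pieces[k−i].
pieces[10] = 2
pieces[11] = 2
pieces[12] = 1
pieces[13] = 3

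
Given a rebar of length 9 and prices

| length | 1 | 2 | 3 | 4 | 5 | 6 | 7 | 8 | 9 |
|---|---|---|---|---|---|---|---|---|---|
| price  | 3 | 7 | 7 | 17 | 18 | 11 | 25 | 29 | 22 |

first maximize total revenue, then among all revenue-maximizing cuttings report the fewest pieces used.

3

Build r[k] bottom-up: r[k] = max over allowed piece i of (p[i] + r[k−i]).
r[1] = 3
r[2] = max(3+3, 7+0) = 7
r[3] = max(3+7, 7+3, 7+0) = 10
r[4] = max(3+10, 7+7, 7+3, 17+0) = 17
r[5] = max(3+17, 7+10, 7+7, 17+3, 18+0) = 20
r[6] = max(3+20, 7+17, 7+10, 17+7, 18+3, 11+0) = 24
r[7] = max(3+24, 7+20, 7+17, …, 11+3, 25+0) = 27
r[8] = max(3+27, 7+24, 7+20, …, 25+3, 29+0) = 34
r[9] = max(3+34, 7+27, 7+24, …, 29+3, 22+0) = 37
Maximum revenue is ₹37.
Now minimize piece count subject to staying optimal: for each k, pieces[k] = 1 + min over i with p[i]+r[k−i]=r[k] of pieces[k−i].
pieces[6] = 2
pieces[7] = 3
pieces[8] = 2
pieces[9] = 3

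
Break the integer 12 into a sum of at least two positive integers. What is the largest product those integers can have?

81

Define prod[k] = max over 1≤i<k of i · max(k−i, prod[k−i]); the inner max lets the remainder stay uncut if that's better.
prod[2] = 1·max(1,0) = 1·1 = 1
prod[3] = 1·max(2,1) = 1·2 = 2
prod[4] = 2·max(2,1) = 2·2 = 4
prod[5] = 2·max(3,2) = 2·3 = 6
prod[6] = 3·max(3,2) = 3·3 = 9
prod[7] = 2·max(5,6) = 2·6 = 12
prod[8] = 2·max(6,9) = 2·9 = 18
prod[9] = 3·max(6,9) = 3·9 = 27
prod[10] = 2·max(8,18) = 2·18 = 36
prod[11] = 2·max(9,27) = 2·27 = 54
prod[12] = 3·max(9,27) = 3·27 = 81
One optimal split: 3 + 3 + 3 + 3; product 3·3·3·3 = 81.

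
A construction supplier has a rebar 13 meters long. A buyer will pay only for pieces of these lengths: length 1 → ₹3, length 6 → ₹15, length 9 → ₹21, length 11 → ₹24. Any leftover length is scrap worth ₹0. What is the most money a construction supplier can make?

Build f[k] bottom-up: f[k] = max over allowed piece i of (p[i] + f[k−i]).
f[1] = 3
f[2] = 6  (first piece 1, then f[1]=3)
f[3] = 9  (first piece 1, then f[2]=6)
f[4] = 12  (first piece 1, then f[3]=9)
f[5] = 15  (first piece 1, then f[4]=12)
f[6] = 18  (first piece 1, then f[5]=15)
f[7] = 21  (first piece 1, then f[6]=18)
f[8] = 24  (first piece 1, then f[7]=21)
f[9] = 27  (first piece 1, then f[8]=24)
f[10] = 30  (first piece 1, then f[9]=27)
f[11] = 33  (first piece 1, then f[10]=30)
f[12] = 36  (first piece 1, then f[11]=33)
f[13] = 39  (first piece 1, then f[12]=36)
One optimal cutting: 1 + 1 + 1 + 1 + 1 + 1 + 1 + 1 + 1 + 1 + 1 + 1 + 1 → ₹39.

39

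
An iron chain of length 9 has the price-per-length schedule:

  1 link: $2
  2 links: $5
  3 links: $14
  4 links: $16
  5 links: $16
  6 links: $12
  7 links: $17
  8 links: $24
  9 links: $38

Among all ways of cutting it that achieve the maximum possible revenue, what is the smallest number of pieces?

3

Consider every possible first cut. r[k] is the best of p[i]+r[k−i] over all sellable i≤k.
r[1] = 2
r[2] = max(2+2, 5+0) = 5
r[3] = max(2+5, 5+2, 14+0) = 14
r[4] = max(2+14, 5+5, 14+2, 16+0) = 16
r[5] = max(2+16, 5+14, 14+5, 16+2, 16+0) = 19
r[6] = max(2+19, 5+16, 14+14, 16+5, 16+2, 12+0) = 28
r[7] = max(2+28, 5+19, 14+16, …, 12+2, 17+0) = 30
r[8] = max(2+30, 5+28, 14+19, …, 17+2, 24+0) = 33
r[9] = max(2+33, 5+30, 14+28, …, 24+2, 38+0) = 42
Maximum revenue is $42.
Now minimize piece count subject to staying optimal: for each k, pieces[k] = 1 + min over i with p[i]+r[k−i]=r[k] of pieces[k−i].
pieces[6] = 2
pieces[7] = 2
pieces[8] = 3
pieces[9] = 3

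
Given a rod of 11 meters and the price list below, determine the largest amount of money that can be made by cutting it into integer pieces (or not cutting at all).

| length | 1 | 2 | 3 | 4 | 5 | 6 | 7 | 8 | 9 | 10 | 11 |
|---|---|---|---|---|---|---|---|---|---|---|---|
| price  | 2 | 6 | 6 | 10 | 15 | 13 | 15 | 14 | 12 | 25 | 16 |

Build best[k] bottom-up: best[k] = max over allowed piece i of (p[i] + best[k−i]).
best[1] = 2
best[2] = max(2+2, 6+0) = 6
best[3] = max(2+6, 6+2, 6+0) = 8
best[4] = max(2+8, 6+6, 6+2, 10+0) = 12
best[5] = max(2+12, 6+8, 6+6, 10+2, 15+0) = 15
best[6] = max(2+15, 6+12, 6+8, 10+6, 15+2, 13+0) = 18
best[7] = max(2+18, 6+15, 6+12, …, 13+2, 15+0) = 21
best[8] = max(2+21, 6+18, 6+15, …, 15+2, 14+0) = 24
best[9] = max(2+24, 6+21, 6+18, …, 14+2, 12+0) = 27
best[10] = max(2+27, 6+24, 6+21, …, 12+2, 25+0) = 30
best[11] = max(2+30, 6+27, 6+24, …, 25+2, 16+0) = 33
One optimal cutting: 5 + 2 + 2 + 2 → €15 + €6 + €6 + €6 = €33.

33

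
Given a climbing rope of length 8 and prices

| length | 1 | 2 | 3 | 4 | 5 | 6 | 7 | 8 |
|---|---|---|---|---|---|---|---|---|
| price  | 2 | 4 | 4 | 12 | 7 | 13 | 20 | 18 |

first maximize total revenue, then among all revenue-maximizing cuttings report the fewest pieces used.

2

Let r[k] be the best obtainable value from length k. For each k, try every first piece i and keep the best of price[i] + r[k−i].
r[1] = 2
r[2] = max(2+2, 4+0) = 4
r[3] = max(2+4, 4+2, 4+0) = 6
r[4] = max(2+6, 4+4, 4+2, 12+0) = 12
r[5] = max(2+12, 4+6, 4+4, 12+2, 7+0) = 14
r[6] = max(2+14, 4+12, 4+6, 12+4, 7+2, 13+0) = 16
r[7] = max(2+16, 4+14, 4+12, …, 13+2, 20+0) = 20
r[8] = max(2+20, 4+16, 4+14, …, 20+2, 18+0) = 24
Maximum revenue is €24.
Now minimize piece count subject to staying optimal: for each k, pieces[k] = 1 + min over i with p[i]+r[k−i]=r[k] of pieces[k−i].
pieces[5] = 2
pieces[6] = 2
pieces[7] = 1
pieces[8] = 2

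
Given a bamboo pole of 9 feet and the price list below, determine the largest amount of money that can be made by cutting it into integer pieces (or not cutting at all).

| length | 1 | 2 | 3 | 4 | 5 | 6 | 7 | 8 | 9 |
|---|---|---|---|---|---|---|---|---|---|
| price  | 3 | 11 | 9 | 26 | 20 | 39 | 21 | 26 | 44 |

Build v[k] bottom-up: v[k] = max over allowed piece i of (p[i] + v[k−i]).
v[1] = 3
v[2] = max(3+3, 11+0) = 11
v[3] = max(3+11, 11+3, 9+0) = 14
v[4] = max(3+14, 11+11, 9+3, 26+0) = 26
v[5] = max(3+26, 11+14, 9+11, 26+3, 20+0) = 29
v[6] = max(3+29, 11+26, 9+14, 26+11, 20+3, 39+0) = 39
v[7] = max(3+39, 11+29, 9+26, …, 39+3, 21+0) = 42
v[8] = max(3+42, 11+39, 9+29, …, 21+3, 26+0) = 52
v[9] = max(3+52, 11+42, 9+39, …, 26+3, 44+0) = 55
One optimal cutting: 4 + 4 + 1 → $26 + $26 + $3 = $55.

55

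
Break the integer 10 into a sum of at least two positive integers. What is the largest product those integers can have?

36

Let f[k] be the best product for length k (with at least one cut). For each first piece i, the rest contributes max(k−i, f[k−i]).
f[2] = 1·max(1,0) = 1·1 = 1
f[3] = 1·max(2,1) = 1·2 = 2
f[4] = 2·max(2,1) = 2·2 = 4
f[5] = 2·max(3,2) = 2·3 = 6
f[6] = 3·max(3,2) = 3·3 = 9
f[7] = 2·max(5,6) = 2·6 = 12
f[8] = 2·max(6,9) = 2·9 = 18
f[9] = 3·max(6,9) = 3·9 = 27
f[10] = 2·max(8,18) = 2·18 = 36
One optimal split: 3 + 3 + 2 + 2; product 3·3·2·2 = 36.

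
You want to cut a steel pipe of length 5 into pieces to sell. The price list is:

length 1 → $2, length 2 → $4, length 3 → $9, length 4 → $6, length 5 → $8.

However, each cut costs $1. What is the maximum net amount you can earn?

12

Build v[k] bottom-up: v[k] = max over allowed piece i of (p[i] + v[k−i]) − 1 per cut.
v[1] = 2
v[2] = 4
v[3] = 9
v[4] = 10  (first piece 1, then v[3]=9)
v[5] = 12  (first piece 2, then v[3]=9)
One optimal plan: pieces 3 + 2 (1 cut) → $13 − $1 = $12.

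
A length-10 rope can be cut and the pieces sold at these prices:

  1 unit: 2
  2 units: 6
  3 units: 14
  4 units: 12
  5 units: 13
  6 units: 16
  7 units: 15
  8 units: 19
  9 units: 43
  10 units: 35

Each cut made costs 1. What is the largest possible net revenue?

44

Build net[k] bottom-up: net[k] = max over allowed piece i of (p[i] + net[k−i]) − 1 per cut.
net[1] = 2
net[2] = 6
net[3] = 14
net[4] = 15  (first piece 1, then net[3]=14)
net[5] = 19  (first piece 2, then net[3]=14)
net[6] = 27  (first piece 3, then net[3]=14)
net[7] = 28  (first piece 1, then net[6]=27)
net[8] = 32  (first piece 2, then net[6]=27)
net[9] = 43
net[10] = 44  (first piece 1, then net[9]=43)
One optimal plan: pieces 9 + 1 (1 cut) → 45 − 1 = 44.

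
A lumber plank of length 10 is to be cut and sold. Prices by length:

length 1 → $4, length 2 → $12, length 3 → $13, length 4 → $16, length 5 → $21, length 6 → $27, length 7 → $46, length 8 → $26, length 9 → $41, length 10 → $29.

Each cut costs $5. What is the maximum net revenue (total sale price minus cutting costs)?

Build v[k] bottom-up: v[k] = max over allowed piece i of (p[i] + v[k−i]) − 5 per cut.
v[1] = 4
v[2] = 12
v[3] = 13
v[4] = 19  (first piece 2, then v[2]=12)
v[5] = 21
v[6] = 27
v[7] = 46
v[8] = 45  (first piece 1, then v[7]=46)
v[9] = 53  (first piece 2, then v[7]=46)
v[10] = 54  (first piece 3, then v[7]=46)
One optimal plan: pieces 7 + 3 (1 cut) → $59 − $5 = $54.

54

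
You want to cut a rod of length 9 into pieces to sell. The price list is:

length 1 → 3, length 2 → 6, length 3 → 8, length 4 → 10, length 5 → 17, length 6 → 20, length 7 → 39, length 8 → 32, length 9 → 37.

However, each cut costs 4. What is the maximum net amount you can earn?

Consider every possible first cut. r[k] is the best of p[i]+r[k−i] over all sellable i≤k, charging 4 whenever i<k.
r[1] = 3
r[2] = 6
r[3] = 8
r[4] = 10
r[5] = 17
r[6] = 20
r[7] = 39
r[8] = 38  (first piece 1, then r[7]=39)
r[9] = 41  (first piece 2, then r[7]=39)
One optimal plan: pieces 7 + 2 (1 cut) → 45 − 4 = 41.

41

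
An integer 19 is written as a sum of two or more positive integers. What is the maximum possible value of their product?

972

Fill g[k] for k=2..19: at each k try every first piece i and multiply by the better of (k−i) uncut or g[k−i].
Small cases: g[2]=1, g[3]=2, g[4]=4, g[5]=6, g[6]=9, g[7]=12, g[8]=18, g[9]=27, g[10]=36, g[11]=54, g[12]=81.
g[13] = 2·max(11,54) = 2·54 = 108
g[14] = 2·max(12,81) = 2·81 = 162
g[15] = 3·max(12,81) = 3·81 = 243
g[16] = 2·max(14,162) = 2·162 = 324
g[17] = 2·max(15,243) = 2·243 = 486
g[18] = 3·max(15,243) = 3·243 = 729
g[19] = 2·max(17,486) = 2·486 = 972
One optimal split: 3 + 3 + 3 + 3 + 3 + 2 + 2; product 3·3·3·3·3·2·2 = 972.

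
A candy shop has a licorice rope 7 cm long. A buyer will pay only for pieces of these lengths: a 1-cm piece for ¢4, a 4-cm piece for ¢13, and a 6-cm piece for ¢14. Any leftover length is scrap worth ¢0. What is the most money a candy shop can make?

28

Consider every possible first cut. best[k] is the best of p[i]+best[k−i] over all sellable i≤k.
best[1] = 4
best[2] = 8  (first piece 1, then best[1]=4)
best[3] = 12  (first piece 1, then best[2]=8)
best[4] = max(4+12, 13+0) = 16
best[5] = max(4+16, 13+4) = 20
best[6] = max(4+20, 13+8, 14+0) = 24
best[7] = max(4+24, 13+12, 14+4) = 28
One optimal cutting: 1 + 1 + 1 + 1 + 1 + 1 + 1 → ¢28.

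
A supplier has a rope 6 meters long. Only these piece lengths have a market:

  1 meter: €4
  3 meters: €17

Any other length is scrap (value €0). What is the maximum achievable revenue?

34

Let f[k] be the best obtainable value from length k. For each k, try every first piece i and keep the best of price[i] + f[k−i].
f[1] = 4
f[2] = 8  (first piece 1, then f[1]=4)
f[3] = 17
f[4] = 21  (first piece 1, then f[3]=17)
f[5] = 25  (first piece 1, then f[4]=21)
f[6] = 34  (first piece 3, then f[3]=17)
One optimal cutting: 3 + 3 → €34.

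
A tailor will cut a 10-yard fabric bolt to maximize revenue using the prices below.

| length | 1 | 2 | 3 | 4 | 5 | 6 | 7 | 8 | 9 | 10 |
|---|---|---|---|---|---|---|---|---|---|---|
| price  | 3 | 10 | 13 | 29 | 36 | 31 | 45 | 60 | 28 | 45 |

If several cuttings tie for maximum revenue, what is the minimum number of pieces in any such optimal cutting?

2

Let r[k] be the best obtainable value from length k. For each k, try every first piece i and keep the best of price[i] + r[k−i].
r[1] = 3
r[2] = max(3+3, 10+0) = 10
r[3] = max(3+10, 10+3, 13+0) = 13
r[4] = max(3+13, 10+10, 13+3, 29+0) = 29
r[5] = max(3+29, 10+13, 13+10, 29+3, 36+0) = 36
r[6] = max(3+36, 10+29, 13+13, 29+10, 36+3, 31+0) = 39
r[7] = max(3+39, 10+36, 13+29, …, 31+3, 45+0) = 46
r[8] = max(3+46, 10+39, 13+36, …, 45+3, 60+0) = 60
r[9] = max(3+60, 10+46, 13+39, …, 60+3, 28+0) = 65
r[10] = max(3+65, 10+60, 13+46, …, 28+3, 45+0) = 72
Maximum revenue is $72.
Now minimize piece count subject to staying optimal: for each k, pieces[k] = 1 + min over i with p[i]+r[k−i]=r[k] of pieces[k−i].
pieces[7] = 2
pieces[8] = 1
pieces[9] = 2
pieces[10] = 2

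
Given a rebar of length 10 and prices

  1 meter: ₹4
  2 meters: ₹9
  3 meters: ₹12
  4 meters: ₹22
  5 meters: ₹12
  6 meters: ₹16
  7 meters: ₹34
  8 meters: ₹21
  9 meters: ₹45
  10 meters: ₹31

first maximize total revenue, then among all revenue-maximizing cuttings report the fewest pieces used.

Build r[k] bottom-up: r[k] = max over allowed piece i of (p[i] + r[k−i]).
r[1] = 4
r[2] = 9
r[3] = 13  (first piece 1, then r[2]=9)
r[4] = 22
r[5] = 26  (first piece 1, then r[4]=22)
r[6] = 31  (first piece 2, then r[4]=22)
r[7] = 35  (first piece 1, then r[6]=31)
r[8] = 44  (first piece 4, then r[4]=22)
r[9] = 48  (first piece 1, then r[8]=44)
r[10] = 53  (first piece 2, then r[8]=44)
Maximum revenue is ₹53.
Now minimize piece count subject to staying optimal: for each k, pieces[k] = 1 + min over i with p[i]+r[k−i]=r[k] of pieces[k−i].
pieces[7] = 3
pieces[8] = 2
pieces[9] = 3
pieces[10] = 3

3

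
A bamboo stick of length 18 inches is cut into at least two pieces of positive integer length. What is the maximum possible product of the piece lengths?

729

Let g[k] be the best product for length k (with at least one cut). For each first piece i, the rest contributes max(k−i, g[k−i]).
g[2] = 1×max(1,0) = 1×1 = 1
g[3] = 1×max(2,1) = 1×2 = 2
g[4] = 2×max(2,1) = 2×2 = 4
g[5] = 2×max(3,2) = 2×3 = 6
g[6] = 3×max(3,2) = 3×3 = 9
g[7] = 2×max(5,6) = 2×6 = 12
g[8] = 2×max(6,9) = 2×9 = 18
g[9] = 3×max(6,9) = 3×9 = 27
g[10] = 2×max(8,18) = 2×18 = 36
g[11] = 2×max(9,27) = 2×27 = 54
g[12] = 3×max(9,27) = 3×27 = 81
g[13] = 2×max(11,54) = 2×54 = 108
g[14] = 2×max(12,81) = 2×81 = 162
g[15] = 3×max(12,81) = 3×81 = 243
g[16] = 2×max(14,162) = 2×162 = 324
g[17] = 2×max(15,243) = 2×243 = 486
g[18] = 3×max(15,243) = 3×243 = 729
One optimal split: 3 + 3 + 3 + 3 + 3 + 3; product 3×3×3×3×3×3 = 729.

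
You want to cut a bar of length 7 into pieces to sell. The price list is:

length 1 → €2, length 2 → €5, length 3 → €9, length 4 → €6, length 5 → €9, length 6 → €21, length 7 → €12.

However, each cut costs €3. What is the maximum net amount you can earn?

Consider every possible first cut. v[k] is the best of p[i]+v[k−i] over all sellable i≤k, charging 3 whenever i<k.
v[1] = 2
v[2] = max(2+2-3, 5+0) = 5
v[3] = max(2+5-3, 5+2-3, 9+0) = 9
v[4] = max(2+9-3, 5+5-3, 9+2-3, 6+0) = 8
v[5] = max(2+8-3, 5+9-3, 9+5-3, 6+2-3, 9+0) = 11
v[6] = max(2+11-3, 5+8-3, 9+9-3, 6+5-3, 9+2-3, 21+0) = 21
v[7] = max(2+21-3, 5+11-3, 9+8-3, …, 21+2-3, 12+0) = 20
One optimal plan: pieces 6 + 1 (1 cut) → €23 − €3 = €20.

20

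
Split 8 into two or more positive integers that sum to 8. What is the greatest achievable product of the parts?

Define P[k] = max over 1≤i<k of i · max(k−i, P[k−i]); the inner max lets the remainder stay uncut if that's better.
Small cases: P[2]=1.
P[3] = 1*max(2,1) = 1*2 = 2
P[4] = 2*max(2,1) = 2*2 = 4
P[5] = 2*max(3,2) = 2*3 = 6
P[6] = 3*max(3,2) = 3*3 = 9
P[7] = 2*max(5,6) = 2*6 = 12
P[8] = 2*max(6,9) = 2*9 = 18
One optimal split: 3 + 3 + 2; product 3*3*2 = 18.

18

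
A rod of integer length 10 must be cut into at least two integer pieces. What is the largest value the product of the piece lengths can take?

Define prod[k] = max over 1≤i<k of i · max(k−i, prod[k−i]); the inner max lets the remainder stay uncut if that's better.
prod[2] = 1·max(1,0) = 1·1 = 1
prod[3] = 1·max(2,1) = 1·2 = 2
prod[4] = 2·max(2,1) = 2·2 = 4
prod[5] = 2·max(3,2) = 2·3 = 6
prod[6] = 3·max(3,2) = 3·3 = 9
prod[7] = 2·max(5,6) = 2·6 = 12
prod[8] = 2·max(6,9) = 2·9 = 18
prod[9] = 3·max(6,9) = 3·9 = 27
prod[10] = 2·max(8,18) = 2·18 = 36
One optimal split: 3 + 3 + 2 + 2; product 3·3·2·2 = 36.

36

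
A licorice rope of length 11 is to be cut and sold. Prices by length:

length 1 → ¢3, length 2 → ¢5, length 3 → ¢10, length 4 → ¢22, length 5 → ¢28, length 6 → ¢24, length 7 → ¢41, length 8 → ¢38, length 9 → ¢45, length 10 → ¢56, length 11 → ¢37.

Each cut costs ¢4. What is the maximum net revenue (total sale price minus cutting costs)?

59

Let net[k] be the best obtainable value from length k. For each k, try every first piece i and keep the best of price[i] + net[k−i] minus the 4 cut fee when i<k.
net[1] = 3
net[2] = 5
net[3] = 10
net[4] = 22
net[5] = 28
net[6] = 27  (first piece 1, then net[5]=28)
net[7] = 41
net[8] = 40  (first piece 1, then net[7]=41)
net[9] = 46  (first piece 4, then net[5]=28)
net[10] = 56
net[11] = 59  (first piece 4, then net[7]=41)
One optimal plan: pieces 7 + 4 (1 cut) → ¢63 − ¢4 = ¢59.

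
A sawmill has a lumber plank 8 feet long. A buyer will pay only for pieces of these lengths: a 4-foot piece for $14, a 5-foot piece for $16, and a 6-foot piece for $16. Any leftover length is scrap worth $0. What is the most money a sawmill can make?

28

Let r[k] be the best obtainable value from length k. For each k, try every first piece i and keep the best of price[i] + r[k−i].
r[1] = 0
r[2] = 0
r[3] = 0
r[4] = 14
r[5] = 16
r[6] = 16
r[7] = 16
r[8] = 28  (first piece 4, then r[4]=14)
One optimal cutting: 4 + 4 → $28.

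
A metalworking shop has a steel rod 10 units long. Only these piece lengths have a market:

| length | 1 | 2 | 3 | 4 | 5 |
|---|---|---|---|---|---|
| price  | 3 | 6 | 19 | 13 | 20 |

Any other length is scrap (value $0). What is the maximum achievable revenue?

Build best[k] bottom-up: best[k] = max over allowed piece i of (p[i] + best[k−i]).
best[1] = 3
best[2] = 6  (first piece 1, then best[1]=3)
best[3] = 19
best[4] = 22  (first piece 1, then best[3]=19)
best[5] = 25  (first piece 1, then best[4]=22)
best[6] = 38  (first piece 3, then best[3]=19)
best[7] = 41  (first piece 1, then best[6]=38)
best[8] = 44  (first piece 1, then best[7]=41)
best[9] = 57  (first piece 3, then best[6]=38)
best[10] = 60  (first piece 1, then best[9]=57)
One optimal cutting: 3 + 3 + 3 + 1 → $60.

60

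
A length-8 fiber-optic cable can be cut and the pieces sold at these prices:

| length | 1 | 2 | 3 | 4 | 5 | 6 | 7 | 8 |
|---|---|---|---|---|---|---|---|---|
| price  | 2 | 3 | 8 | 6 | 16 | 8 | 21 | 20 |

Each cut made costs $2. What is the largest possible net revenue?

22

Consider every possible first cut. r[k] is the best of p[i]+r[k−i] over all sellable i≤k, charging 2 whenever i<k.
r[1] = 2
r[2] = max(2+2-2, 3+0) = 3
r[3] = max(2+3-2, 3+2-2, 8+0) = 8
r[4] = max(2+8-2, 3+3-2, 8+2-2, 6+0) = 8
r[5] = max(2+8-2, 3+8-2, 8+3-2, 6+2-2, 16+0) = 16
r[6] = max(2+16-2, 3+8-2, 8+8-2, 6+3-2, 16+2-2, 8+0) = 16
r[7] = max(2+16-2, 3+16-2, 8+8-2, …, 8+2-2, 21+0) = 21
r[8] = max(2+21-2, 3+16-2, 8+16-2, …, 21+2-2, 20+0) = 22
One optimal plan: pieces 5 + 3 (1 cut) → $24 − $2 = $22.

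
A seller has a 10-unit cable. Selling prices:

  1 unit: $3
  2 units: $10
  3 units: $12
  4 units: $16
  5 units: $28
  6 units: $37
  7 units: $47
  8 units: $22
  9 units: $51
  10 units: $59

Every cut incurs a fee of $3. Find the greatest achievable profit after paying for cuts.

59

Let r[k] be the best obtainable value from length k. For each k, try every first piece i and keep the best of price[i] + r[k−i] minus the 3 cut fee when i<k.
r[1] = 3
r[2] = max(3+3-3, 10+0) = 10
r[3] = max(3+10-3, 10+3-3, 12+0) = 12
r[4] = max(3+12-3, 10+10-3, 12+3-3, 16+0) = 17
r[5] = max(3+17-3, 10+12-3, 12+10-3, 16+3-3, 28+0) = 28
r[6] = max(3+28-3, 10+17-3, 12+12-3, 16+10-3, 28+3-3, 37+0) = 37
r[7] = max(3+37-3, 10+28-3, 12+17-3, …, 37+3-3, 47+0) = 47
r[8] = max(3+47-3, 10+37-3, 12+28-3, …, 47+3-3, 22+0) = 47
r[9] = max(3+47-3, 10+47-3, 12+37-3, …, 22+3-3, 51+0) = 54
r[10] = max(3+54-3, 10+47-3, 12+47-3, …, 51+3-3, 59+0) = 59
Best is to make no cuts and sell whole for $59.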